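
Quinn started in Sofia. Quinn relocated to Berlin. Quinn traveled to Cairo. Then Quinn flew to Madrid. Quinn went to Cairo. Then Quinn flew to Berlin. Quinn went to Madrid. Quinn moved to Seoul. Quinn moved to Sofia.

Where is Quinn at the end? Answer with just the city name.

Tracking Quinn's location:
Start: Quinn is in Sofia.
After move 1: Sofia -> Berlin. Quinn is in Berlin.
After move 2: Berlin -> Cairo. Quinn is in Cairo.
After move 3: Cairo -> Madrid. Quinn is in Madrid.
After move 4: Madrid -> Cairo. Quinn is in Cairo.
After move 5: Cairo -> Berlin. Quinn is in Berlin.
After move 6: Berlin -> Madrid. Quinn is in Madrid.
After move 7: Madrid -> Seoul. Quinn is in Seoul.
After move 8: Seoul -> Sofia. Quinn is in Sofia.

Answer: Sofia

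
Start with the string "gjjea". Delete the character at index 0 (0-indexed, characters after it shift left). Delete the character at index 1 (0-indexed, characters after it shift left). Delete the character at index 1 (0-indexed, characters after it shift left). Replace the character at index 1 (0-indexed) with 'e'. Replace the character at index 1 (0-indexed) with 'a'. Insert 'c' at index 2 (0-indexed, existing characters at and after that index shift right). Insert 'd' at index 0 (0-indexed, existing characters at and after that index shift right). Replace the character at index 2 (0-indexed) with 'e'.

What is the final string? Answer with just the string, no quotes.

Applying each edit step by step:
Start: "gjjea"
Op 1 (delete idx 0 = 'g'): "gjjea" -> "jjea"
Op 2 (delete idx 1 = 'j'): "jjea" -> "jea"
Op 3 (delete idx 1 = 'e'): "jea" -> "ja"
Op 4 (replace idx 1: 'a' -> 'e'): "ja" -> "je"
Op 5 (replace idx 1: 'e' -> 'a'): "je" -> "ja"
Op 6 (insert 'c' at idx 2): "ja" -> "jac"
Op 7 (insert 'd' at idx 0): "jac" -> "djac"
Op 8 (replace idx 2: 'a' -> 'e'): "djac" -> "djec"

Answer: djec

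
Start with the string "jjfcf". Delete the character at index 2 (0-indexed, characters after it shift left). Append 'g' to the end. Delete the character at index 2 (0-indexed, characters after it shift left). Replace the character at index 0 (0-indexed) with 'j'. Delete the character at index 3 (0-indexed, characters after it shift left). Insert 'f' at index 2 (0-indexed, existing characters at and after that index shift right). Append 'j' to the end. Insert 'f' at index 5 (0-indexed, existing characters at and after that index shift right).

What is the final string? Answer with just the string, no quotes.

Answer: jjffjf

Derivation:
Applying each edit step by step:
Start: "jjfcf"
Op 1 (delete idx 2 = 'f'): "jjfcf" -> "jjcf"
Op 2 (append 'g'): "jjcf" -> "jjcfg"
Op 3 (delete idx 2 = 'c'): "jjcfg" -> "jjfg"
Op 4 (replace idx 0: 'j' -> 'j'): "jjfg" -> "jjfg"
Op 5 (delete idx 3 = 'g'): "jjfg" -> "jjf"
Op 6 (insert 'f' at idx 2): "jjf" -> "jjff"
Op 7 (append 'j'): "jjff" -> "jjffj"
Op 8 (insert 'f' at idx 5): "jjffj" -> "jjffjf"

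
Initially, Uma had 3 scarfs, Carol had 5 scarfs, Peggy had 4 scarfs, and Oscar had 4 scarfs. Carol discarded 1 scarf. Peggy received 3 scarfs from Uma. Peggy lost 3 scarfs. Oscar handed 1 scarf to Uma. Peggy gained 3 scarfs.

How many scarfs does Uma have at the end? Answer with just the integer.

Tracking counts step by step:
Start: Uma=3, Carol=5, Peggy=4, Oscar=4
Event 1 (Carol -1): Carol: 5 -> 4. State: Uma=3, Carol=4, Peggy=4, Oscar=4
Event 2 (Uma -> Peggy, 3): Uma: 3 -> 0, Peggy: 4 -> 7. State: Uma=0, Carol=4, Peggy=7, Oscar=4
Event 3 (Peggy -3): Peggy: 7 -> 4. State: Uma=0, Carol=4, Peggy=4, Oscar=4
Event 4 (Oscar -> Uma, 1): Oscar: 4 -> 3, Uma: 0 -> 1. State: Uma=1, Carol=4, Peggy=4, Oscar=3
Event 5 (Peggy +3): Peggy: 4 -> 7. State: Uma=1, Carol=4, Peggy=7, Oscar=3

Uma's final count: 1

Answer: 1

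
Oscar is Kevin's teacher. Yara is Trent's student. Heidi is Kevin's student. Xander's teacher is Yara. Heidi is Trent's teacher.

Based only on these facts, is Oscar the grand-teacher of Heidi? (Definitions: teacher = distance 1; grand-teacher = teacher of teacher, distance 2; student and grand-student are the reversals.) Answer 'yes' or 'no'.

Answer: yes

Derivation:
Reconstructing the teacher chain from the given facts:
  Oscar -> Kevin -> Heidi -> Trent -> Yara -> Xander
(each arrow means 'teacher of the next')
Positions in the chain (0 = top):
  position of Oscar: 0
  position of Kevin: 1
  position of Heidi: 2
  position of Trent: 3
  position of Yara: 4
  position of Xander: 5

Oscar is at position 0, Heidi is at position 2; signed distance (j - i) = 2.
'grand-teacher' requires j - i = 2. Actual distance is 2, so the relation HOLDS.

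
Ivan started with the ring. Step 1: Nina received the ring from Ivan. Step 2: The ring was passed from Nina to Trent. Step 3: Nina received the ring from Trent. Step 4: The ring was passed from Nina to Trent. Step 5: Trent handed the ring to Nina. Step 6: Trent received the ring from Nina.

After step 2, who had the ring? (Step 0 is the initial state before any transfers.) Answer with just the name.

Answer: Trent

Derivation:
Tracking the ring holder through step 2:
After step 0 (start): Ivan
After step 1: Nina
After step 2: Trent

At step 2, the holder is Trent.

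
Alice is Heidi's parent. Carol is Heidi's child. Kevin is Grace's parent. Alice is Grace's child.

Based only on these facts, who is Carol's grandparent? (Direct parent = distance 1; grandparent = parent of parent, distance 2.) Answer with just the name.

Answer: Alice

Derivation:
Reconstructing the parent chain from the given facts:
  Kevin -> Grace -> Alice -> Heidi -> Carol
(each arrow means 'parent of the next')
Positions in the chain (0 = top):
  position of Kevin: 0
  position of Grace: 1
  position of Alice: 2
  position of Heidi: 3
  position of Carol: 4

Carol is at position 4; the grandparent is 2 steps up the chain, i.e. position 2: Alice.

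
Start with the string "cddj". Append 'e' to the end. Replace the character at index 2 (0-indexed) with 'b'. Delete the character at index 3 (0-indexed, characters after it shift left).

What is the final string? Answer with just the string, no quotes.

Answer: cdbe

Derivation:
Applying each edit step by step:
Start: "cddj"
Op 1 (append 'e'): "cddj" -> "cddje"
Op 2 (replace idx 2: 'd' -> 'b'): "cddje" -> "cdbje"
Op 3 (delete idx 3 = 'j'): "cdbje" -> "cdbe"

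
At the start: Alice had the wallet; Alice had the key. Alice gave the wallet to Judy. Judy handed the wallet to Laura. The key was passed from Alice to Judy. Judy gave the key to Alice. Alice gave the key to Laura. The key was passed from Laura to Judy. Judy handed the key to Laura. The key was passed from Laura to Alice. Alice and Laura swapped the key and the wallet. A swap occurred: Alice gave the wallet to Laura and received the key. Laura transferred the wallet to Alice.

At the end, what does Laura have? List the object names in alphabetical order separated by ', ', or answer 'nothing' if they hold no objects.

Answer: nothing

Derivation:
Tracking all object holders:
Start: wallet:Alice, key:Alice
Event 1 (give wallet: Alice -> Judy). State: wallet:Judy, key:Alice
Event 2 (give wallet: Judy -> Laura). State: wallet:Laura, key:Alice
Event 3 (give key: Alice -> Judy). State: wallet:Laura, key:Judy
Event 4 (give key: Judy -> Alice). State: wallet:Laura, key:Alice
Event 5 (give key: Alice -> Laura). State: wallet:Laura, key:Laura
Event 6 (give key: Laura -> Judy). State: wallet:Laura, key:Judy
Event 7 (give key: Judy -> Laura). State: wallet:Laura, key:Laura
Event 8 (give key: Laura -> Alice). State: wallet:Laura, key:Alice
Event 9 (swap key<->wallet: now key:Laura, wallet:Alice). State: wallet:Alice, key:Laura
Event 10 (swap wallet<->key: now wallet:Laura, key:Alice). State: wallet:Laura, key:Alice
Event 11 (give wallet: Laura -> Alice). State: wallet:Alice, key:Alice

Final state: wallet:Alice, key:Alice
Laura holds: (nothing).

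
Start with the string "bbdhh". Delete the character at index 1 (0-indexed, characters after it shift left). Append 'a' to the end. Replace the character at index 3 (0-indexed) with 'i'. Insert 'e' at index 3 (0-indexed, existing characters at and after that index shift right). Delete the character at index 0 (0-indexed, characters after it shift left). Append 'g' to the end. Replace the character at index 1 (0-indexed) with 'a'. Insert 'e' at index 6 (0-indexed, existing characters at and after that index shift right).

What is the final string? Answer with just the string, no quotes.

Applying each edit step by step:
Start: "bbdhh"
Op 1 (delete idx 1 = 'b'): "bbdhh" -> "bdhh"
Op 2 (append 'a'): "bdhh" -> "bdhha"
Op 3 (replace idx 3: 'h' -> 'i'): "bdhha" -> "bdhia"
Op 4 (insert 'e' at idx 3): "bdhia" -> "bdheia"
Op 5 (delete idx 0 = 'b'): "bdheia" -> "dheia"
Op 6 (append 'g'): "dheia" -> "dheiag"
Op 7 (replace idx 1: 'h' -> 'a'): "dheiag" -> "daeiag"
Op 8 (insert 'e' at idx 6): "daeiag" -> "daeiage"

Answer: daeiage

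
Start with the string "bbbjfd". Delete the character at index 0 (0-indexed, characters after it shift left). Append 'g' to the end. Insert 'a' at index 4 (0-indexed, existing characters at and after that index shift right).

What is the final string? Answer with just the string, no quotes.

Answer: bbjfadg

Derivation:
Applying each edit step by step:
Start: "bbbjfd"
Op 1 (delete idx 0 = 'b'): "bbbjfd" -> "bbjfd"
Op 2 (append 'g'): "bbjfd" -> "bbjfdg"
Op 3 (insert 'a' at idx 4): "bbjfdg" -> "bbjfadg"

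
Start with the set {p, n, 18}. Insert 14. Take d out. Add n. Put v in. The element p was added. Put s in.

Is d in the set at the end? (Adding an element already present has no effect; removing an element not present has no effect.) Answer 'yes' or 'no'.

Tracking the set through each operation:
Start: {18, n, p}
Event 1 (add 14): added. Set: {14, 18, n, p}
Event 2 (remove d): not present, no change. Set: {14, 18, n, p}
Event 3 (add n): already present, no change. Set: {14, 18, n, p}
Event 4 (add v): added. Set: {14, 18, n, p, v}
Event 5 (add p): already present, no change. Set: {14, 18, n, p, v}
Event 6 (add s): added. Set: {14, 18, n, p, s, v}

Final set: {14, 18, n, p, s, v} (size 6)
d is NOT in the final set.

Answer: no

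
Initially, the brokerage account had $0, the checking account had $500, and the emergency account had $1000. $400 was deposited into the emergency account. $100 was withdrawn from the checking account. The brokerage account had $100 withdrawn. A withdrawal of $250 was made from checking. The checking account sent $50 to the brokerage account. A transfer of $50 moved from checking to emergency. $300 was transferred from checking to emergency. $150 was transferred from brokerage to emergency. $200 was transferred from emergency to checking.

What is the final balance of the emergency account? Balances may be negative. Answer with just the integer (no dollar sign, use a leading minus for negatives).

Tracking account balances step by step:
Start: brokerage=0, checking=500, emergency=1000
Event 1 (deposit 400 to emergency): emergency: 1000 + 400 = 1400. Balances: brokerage=0, checking=500, emergency=1400
Event 2 (withdraw 100 from checking): checking: 500 - 100 = 400. Balances: brokerage=0, checking=400, emergency=1400
Event 3 (withdraw 100 from brokerage): brokerage: 0 - 100 = -100. Balances: brokerage=-100, checking=400, emergency=1400
Event 4 (withdraw 250 from checking): checking: 400 - 250 = 150. Balances: brokerage=-100, checking=150, emergency=1400
Event 5 (transfer 50 checking -> brokerage): checking: 150 - 50 = 100, brokerage: -100 + 50 = -50. Balances: brokerage=-50, checking=100, emergency=1400
Event 6 (transfer 50 checking -> emergency): checking: 100 - 50 = 50, emergency: 1400 + 50 = 1450. Balances: brokerage=-50, checking=50, emergency=1450
Event 7 (transfer 300 checking -> emergency): checking: 50 - 300 = -250, emergency: 1450 + 300 = 1750. Balances: brokerage=-50, checking=-250, emergency=1750
Event 8 (transfer 150 brokerage -> emergency): brokerage: -50 - 150 = -200, emergency: 1750 + 150 = 1900. Balances: brokerage=-200, checking=-250, emergency=1900
Event 9 (transfer 200 emergency -> checking): emergency: 1900 - 200 = 1700, checking: -250 + 200 = -50. Balances: brokerage=-200, checking=-50, emergency=1700

Final balance of emergency: 1700

Answer: 1700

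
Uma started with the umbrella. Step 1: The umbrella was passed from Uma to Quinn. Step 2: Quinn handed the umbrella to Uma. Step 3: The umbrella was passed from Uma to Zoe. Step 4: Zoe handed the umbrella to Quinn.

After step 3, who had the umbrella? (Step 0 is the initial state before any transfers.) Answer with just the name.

Answer: Zoe

Derivation:
Tracking the umbrella holder through step 3:
After step 0 (start): Uma
After step 1: Quinn
After step 2: Uma
After step 3: Zoe

At step 3, the holder is Zoe.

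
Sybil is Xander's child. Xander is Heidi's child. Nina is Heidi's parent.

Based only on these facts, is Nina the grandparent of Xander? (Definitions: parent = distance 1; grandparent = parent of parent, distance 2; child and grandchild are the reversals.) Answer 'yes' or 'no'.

Reconstructing the parent chain from the given facts:
  Nina -> Heidi -> Xander -> Sybil
(each arrow means 'parent of the next')
Positions in the chain (0 = top):
  position of Nina: 0
  position of Heidi: 1
  position of Xander: 2
  position of Sybil: 3

Nina is at position 0, Xander is at position 2; signed distance (j - i) = 2.
'grandparent' requires j - i = 2. Actual distance is 2, so the relation HOLDS.

Answer: yes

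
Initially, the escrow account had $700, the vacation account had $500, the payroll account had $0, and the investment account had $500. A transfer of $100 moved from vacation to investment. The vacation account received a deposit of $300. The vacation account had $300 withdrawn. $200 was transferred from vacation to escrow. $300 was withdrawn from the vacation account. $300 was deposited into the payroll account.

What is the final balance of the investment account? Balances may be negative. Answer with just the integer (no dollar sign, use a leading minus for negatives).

Tracking account balances step by step:
Start: escrow=700, vacation=500, payroll=0, investment=500
Event 1 (transfer 100 vacation -> investment): vacation: 500 - 100 = 400, investment: 500 + 100 = 600. Balances: escrow=700, vacation=400, payroll=0, investment=600
Event 2 (deposit 300 to vacation): vacation: 400 + 300 = 700. Balances: escrow=700, vacation=700, payroll=0, investment=600
Event 3 (withdraw 300 from vacation): vacation: 700 - 300 = 400. Balances: escrow=700, vacation=400, payroll=0, investment=600
Event 4 (transfer 200 vacation -> escrow): vacation: 400 - 200 = 200, escrow: 700 + 200 = 900. Balances: escrow=900, vacation=200, payroll=0, investment=600
Event 5 (withdraw 300 from vacation): vacation: 200 - 300 = -100. Balances: escrow=900, vacation=-100, payroll=0, investment=600
Event 6 (deposit 300 to payroll): payroll: 0 + 300 = 300. Balances: escrow=900, vacation=-100, payroll=300, investment=600

Final balance of investment: 600

Answer: 600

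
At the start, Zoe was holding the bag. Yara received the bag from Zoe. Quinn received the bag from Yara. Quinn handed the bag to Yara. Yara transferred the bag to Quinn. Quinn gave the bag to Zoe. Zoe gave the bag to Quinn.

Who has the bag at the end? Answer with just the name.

Tracking the bag through each event:
Start: Zoe has the bag.
After event 1: Yara has the bag.
After event 2: Quinn has the bag.
After event 3: Yara has the bag.
After event 4: Quinn has the bag.
After event 5: Zoe has the bag.
After event 6: Quinn has the bag.

Answer: Quinn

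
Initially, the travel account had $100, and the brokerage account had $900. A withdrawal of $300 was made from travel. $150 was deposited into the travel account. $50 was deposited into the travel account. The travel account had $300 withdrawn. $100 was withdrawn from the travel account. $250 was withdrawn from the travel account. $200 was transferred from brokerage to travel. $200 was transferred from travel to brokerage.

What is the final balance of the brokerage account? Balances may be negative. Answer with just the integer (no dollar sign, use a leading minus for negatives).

Answer: 900

Derivation:
Tracking account balances step by step:
Start: travel=100, brokerage=900
Event 1 (withdraw 300 from travel): travel: 100 - 300 = -200. Balances: travel=-200, brokerage=900
Event 2 (deposit 150 to travel): travel: -200 + 150 = -50. Balances: travel=-50, brokerage=900
Event 3 (deposit 50 to travel): travel: -50 + 50 = 0. Balances: travel=0, brokerage=900
Event 4 (withdraw 300 from travel): travel: 0 - 300 = -300. Balances: travel=-300, brokerage=900
Event 5 (withdraw 100 from travel): travel: -300 - 100 = -400. Balances: travel=-400, brokerage=900
Event 6 (withdraw 250 from travel): travel: -400 - 250 = -650. Balances: travel=-650, brokerage=900
Event 7 (transfer 200 brokerage -> travel): brokerage: 900 - 200 = 700, travel: -650 + 200 = -450. Balances: travel=-450, brokerage=700
Event 8 (transfer 200 travel -> brokerage): travel: -450 - 200 = -650, brokerage: 700 + 200 = 900. Balances: travel=-650, brokerage=900

Final balance of brokerage: 900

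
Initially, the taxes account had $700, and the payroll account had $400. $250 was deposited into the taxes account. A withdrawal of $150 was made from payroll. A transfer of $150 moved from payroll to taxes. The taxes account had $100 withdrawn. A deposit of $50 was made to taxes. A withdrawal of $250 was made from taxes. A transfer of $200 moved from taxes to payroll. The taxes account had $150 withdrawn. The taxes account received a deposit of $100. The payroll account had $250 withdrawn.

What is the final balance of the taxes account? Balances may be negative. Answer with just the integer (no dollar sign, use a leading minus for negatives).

Answer: 550

Derivation:
Tracking account balances step by step:
Start: taxes=700, payroll=400
Event 1 (deposit 250 to taxes): taxes: 700 + 250 = 950. Balances: taxes=950, payroll=400
Event 2 (withdraw 150 from payroll): payroll: 400 - 150 = 250. Balances: taxes=950, payroll=250
Event 3 (transfer 150 payroll -> taxes): payroll: 250 - 150 = 100, taxes: 950 + 150 = 1100. Balances: taxes=1100, payroll=100
Event 4 (withdraw 100 from taxes): taxes: 1100 - 100 = 1000. Balances: taxes=1000, payroll=100
Event 5 (deposit 50 to taxes): taxes: 1000 + 50 = 1050. Balances: taxes=1050, payroll=100
Event 6 (withdraw 250 from taxes): taxes: 1050 - 250 = 800. Balances: taxes=800, payroll=100
Event 7 (transfer 200 taxes -> payroll): taxes: 800 - 200 = 600, payroll: 100 + 200 = 300. Balances: taxes=600, payroll=300
Event 8 (withdraw 150 from taxes): taxes: 600 - 150 = 450. Balances: taxes=450, payroll=300
Event 9 (deposit 100 to taxes): taxes: 450 + 100 = 550. Balances: taxes=550, payroll=300
Event 10 (withdraw 250 from payroll): payroll: 300 - 250 = 50. Balances: taxes=550, payroll=50

Final balance of taxes: 550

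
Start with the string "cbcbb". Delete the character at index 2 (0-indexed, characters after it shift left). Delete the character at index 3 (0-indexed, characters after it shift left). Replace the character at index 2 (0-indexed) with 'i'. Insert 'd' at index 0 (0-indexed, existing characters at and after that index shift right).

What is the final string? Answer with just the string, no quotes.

Answer: dcbi

Derivation:
Applying each edit step by step:
Start: "cbcbb"
Op 1 (delete idx 2 = 'c'): "cbcbb" -> "cbbb"
Op 2 (delete idx 3 = 'b'): "cbbb" -> "cbb"
Op 3 (replace idx 2: 'b' -> 'i'): "cbb" -> "cbi"
Op 4 (insert 'd' at idx 0): "cbi" -> "dcbi"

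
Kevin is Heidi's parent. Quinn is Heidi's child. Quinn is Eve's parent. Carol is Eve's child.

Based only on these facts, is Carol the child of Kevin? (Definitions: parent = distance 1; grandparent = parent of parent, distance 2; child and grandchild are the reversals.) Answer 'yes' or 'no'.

Answer: no

Derivation:
Reconstructing the parent chain from the given facts:
  Kevin -> Heidi -> Quinn -> Eve -> Carol
(each arrow means 'parent of the next')
Positions in the chain (0 = top):
  position of Kevin: 0
  position of Heidi: 1
  position of Quinn: 2
  position of Eve: 3
  position of Carol: 4

Carol is at position 4, Kevin is at position 0; signed distance (j - i) = -4.
'child' requires j - i = -1. Actual distance is -4, so the relation does NOT hold.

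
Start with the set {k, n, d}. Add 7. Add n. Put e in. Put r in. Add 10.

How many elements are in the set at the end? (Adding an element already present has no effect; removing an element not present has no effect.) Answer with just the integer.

Tracking the set through each operation:
Start: {d, k, n}
Event 1 (add 7): added. Set: {7, d, k, n}
Event 2 (add n): already present, no change. Set: {7, d, k, n}
Event 3 (add e): added. Set: {7, d, e, k, n}
Event 4 (add r): added. Set: {7, d, e, k, n, r}
Event 5 (add 10): added. Set: {10, 7, d, e, k, n, r}

Final set: {10, 7, d, e, k, n, r} (size 7)

Answer: 7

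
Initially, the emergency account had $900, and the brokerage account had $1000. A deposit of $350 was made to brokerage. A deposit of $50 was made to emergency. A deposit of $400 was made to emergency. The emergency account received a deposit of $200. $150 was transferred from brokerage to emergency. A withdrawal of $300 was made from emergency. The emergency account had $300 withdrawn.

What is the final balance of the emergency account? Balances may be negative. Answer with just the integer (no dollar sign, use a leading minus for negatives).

Answer: 1100

Derivation:
Tracking account balances step by step:
Start: emergency=900, brokerage=1000
Event 1 (deposit 350 to brokerage): brokerage: 1000 + 350 = 1350. Balances: emergency=900, brokerage=1350
Event 2 (deposit 50 to emergency): emergency: 900 + 50 = 950. Balances: emergency=950, brokerage=1350
Event 3 (deposit 400 to emergency): emergency: 950 + 400 = 1350. Balances: emergency=1350, brokerage=1350
Event 4 (deposit 200 to emergency): emergency: 1350 + 200 = 1550. Balances: emergency=1550, brokerage=1350
Event 5 (transfer 150 brokerage -> emergency): brokerage: 1350 - 150 = 1200, emergency: 1550 + 150 = 1700. Balances: emergency=1700, brokerage=1200
Event 6 (withdraw 300 from emergency): emergency: 1700 - 300 = 1400. Balances: emergency=1400, brokerage=1200
Event 7 (withdraw 300 from emergency): emergency: 1400 - 300 = 1100. Balances: emergency=1100, brokerage=1200

Final balance of emergency: 1100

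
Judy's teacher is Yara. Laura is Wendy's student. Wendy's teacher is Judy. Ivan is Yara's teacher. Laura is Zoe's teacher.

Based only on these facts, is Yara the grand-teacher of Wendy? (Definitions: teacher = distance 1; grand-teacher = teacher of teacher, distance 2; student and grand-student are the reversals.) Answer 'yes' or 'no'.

Reconstructing the teacher chain from the given facts:
  Ivan -> Yara -> Judy -> Wendy -> Laura -> Zoe
(each arrow means 'teacher of the next')
Positions in the chain (0 = top):
  position of Ivan: 0
  position of Yara: 1
  position of Judy: 2
  position of Wendy: 3
  position of Laura: 4
  position of Zoe: 5

Yara is at position 1, Wendy is at position 3; signed distance (j - i) = 2.
'grand-teacher' requires j - i = 2. Actual distance is 2, so the relation HOLDS.

Answer: yes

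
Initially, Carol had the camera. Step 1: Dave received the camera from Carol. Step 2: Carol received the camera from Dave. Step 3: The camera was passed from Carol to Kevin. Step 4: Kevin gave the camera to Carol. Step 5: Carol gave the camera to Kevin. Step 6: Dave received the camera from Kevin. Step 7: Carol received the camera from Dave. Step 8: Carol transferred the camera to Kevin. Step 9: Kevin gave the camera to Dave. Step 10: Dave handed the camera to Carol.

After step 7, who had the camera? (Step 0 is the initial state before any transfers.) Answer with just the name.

Tracking the camera holder through step 7:
After step 0 (start): Carol
After step 1: Dave
After step 2: Carol
After step 3: Kevin
After step 4: Carol
After step 5: Kevin
After step 6: Dave
After step 7: Carol

At step 7, the holder is Carol.

Answer: Carol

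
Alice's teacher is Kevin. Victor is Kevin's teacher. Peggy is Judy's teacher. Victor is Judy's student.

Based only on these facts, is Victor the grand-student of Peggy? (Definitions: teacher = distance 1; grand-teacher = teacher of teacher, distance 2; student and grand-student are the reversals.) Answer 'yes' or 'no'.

Reconstructing the teacher chain from the given facts:
  Peggy -> Judy -> Victor -> Kevin -> Alice
(each arrow means 'teacher of the next')
Positions in the chain (0 = top):
  position of Peggy: 0
  position of Judy: 1
  position of Victor: 2
  position of Kevin: 3
  position of Alice: 4

Victor is at position 2, Peggy is at position 0; signed distance (j - i) = -2.
'grand-student' requires j - i = -2. Actual distance is -2, so the relation HOLDS.

Answer: yes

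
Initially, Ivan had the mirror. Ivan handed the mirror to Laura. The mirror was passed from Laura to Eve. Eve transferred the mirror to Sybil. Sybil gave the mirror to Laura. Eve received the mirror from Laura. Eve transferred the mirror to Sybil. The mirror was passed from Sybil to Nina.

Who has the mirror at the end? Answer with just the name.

Answer: Nina

Derivation:
Tracking the mirror through each event:
Start: Ivan has the mirror.
After event 1: Laura has the mirror.
After event 2: Eve has the mirror.
After event 3: Sybil has the mirror.
After event 4: Laura has the mirror.
After event 5: Eve has the mirror.
After event 6: Sybil has the mirror.
After event 7: Nina has the mirror.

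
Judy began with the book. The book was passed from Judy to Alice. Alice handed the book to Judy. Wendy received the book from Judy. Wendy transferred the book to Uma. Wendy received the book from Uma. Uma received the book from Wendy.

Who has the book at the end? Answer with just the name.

Answer: Uma

Derivation:
Tracking the book through each event:
Start: Judy has the book.
After event 1: Alice has the book.
After event 2: Judy has the book.
After event 3: Wendy has the book.
After event 4: Uma has the book.
After event 5: Wendy has the book.
After event 6: Uma has the book.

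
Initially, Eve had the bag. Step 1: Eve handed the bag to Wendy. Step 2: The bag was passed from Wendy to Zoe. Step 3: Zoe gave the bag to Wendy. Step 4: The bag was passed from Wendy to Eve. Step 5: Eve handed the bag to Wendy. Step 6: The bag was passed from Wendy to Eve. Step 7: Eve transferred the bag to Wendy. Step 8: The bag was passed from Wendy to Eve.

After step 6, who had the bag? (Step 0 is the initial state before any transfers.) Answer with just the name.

Answer: Eve

Derivation:
Tracking the bag holder through step 6:
After step 0 (start): Eve
After step 1: Wendy
After step 2: Zoe
After step 3: Wendy
After step 4: Eve
After step 5: Wendy
After step 6: Eve

At step 6, the holder is Eve.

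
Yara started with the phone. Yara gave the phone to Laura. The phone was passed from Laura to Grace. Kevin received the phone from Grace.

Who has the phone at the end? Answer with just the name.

Answer: Kevin

Derivation:
Tracking the phone through each event:
Start: Yara has the phone.
After event 1: Laura has the phone.
After event 2: Grace has the phone.
After event 3: Kevin has the phone.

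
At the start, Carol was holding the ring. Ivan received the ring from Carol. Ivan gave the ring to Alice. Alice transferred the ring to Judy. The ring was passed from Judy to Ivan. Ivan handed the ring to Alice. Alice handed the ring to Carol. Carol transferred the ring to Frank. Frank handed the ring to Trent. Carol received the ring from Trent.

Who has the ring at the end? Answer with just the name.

Tracking the ring through each event:
Start: Carol has the ring.
After event 1: Ivan has the ring.
After event 2: Alice has the ring.
After event 3: Judy has the ring.
After event 4: Ivan has the ring.
After event 5: Alice has the ring.
After event 6: Carol has the ring.
After event 7: Frank has the ring.
After event 8: Trent has the ring.
After event 9: Carol has the ring.

Answer: Carol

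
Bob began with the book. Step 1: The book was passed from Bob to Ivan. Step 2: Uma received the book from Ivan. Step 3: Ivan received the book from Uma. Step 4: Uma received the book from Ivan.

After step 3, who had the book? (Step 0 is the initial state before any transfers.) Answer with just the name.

Tracking the book holder through step 3:
After step 0 (start): Bob
After step 1: Ivan
After step 2: Uma
After step 3: Ivan

At step 3, the holder is Ivan.

Answer: Ivan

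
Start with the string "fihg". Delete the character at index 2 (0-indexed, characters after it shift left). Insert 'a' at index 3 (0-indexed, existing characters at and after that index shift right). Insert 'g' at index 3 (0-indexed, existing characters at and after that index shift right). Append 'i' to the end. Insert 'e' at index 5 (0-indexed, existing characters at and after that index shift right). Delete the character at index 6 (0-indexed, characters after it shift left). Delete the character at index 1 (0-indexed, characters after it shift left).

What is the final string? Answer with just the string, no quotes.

Answer: fggae

Derivation:
Applying each edit step by step:
Start: "fihg"
Op 1 (delete idx 2 = 'h'): "fihg" -> "fig"
Op 2 (insert 'a' at idx 3): "fig" -> "figa"
Op 3 (insert 'g' at idx 3): "figa" -> "figga"
Op 4 (append 'i'): "figga" -> "figgai"
Op 5 (insert 'e' at idx 5): "figgai" -> "figgaei"
Op 6 (delete idx 6 = 'i'): "figgaei" -> "figgae"
Op 7 (delete idx 1 = 'i'): "figgae" -> "fggae"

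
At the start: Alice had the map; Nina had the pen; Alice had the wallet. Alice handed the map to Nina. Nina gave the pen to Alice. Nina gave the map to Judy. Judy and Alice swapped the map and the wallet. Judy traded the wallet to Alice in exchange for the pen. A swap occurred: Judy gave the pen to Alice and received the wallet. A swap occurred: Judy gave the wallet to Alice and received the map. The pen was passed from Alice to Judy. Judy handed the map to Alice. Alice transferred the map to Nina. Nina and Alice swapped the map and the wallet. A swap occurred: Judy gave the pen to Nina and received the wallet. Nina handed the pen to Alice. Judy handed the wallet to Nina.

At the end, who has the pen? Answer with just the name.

Answer: Alice

Derivation:
Tracking all object holders:
Start: map:Alice, pen:Nina, wallet:Alice
Event 1 (give map: Alice -> Nina). State: map:Nina, pen:Nina, wallet:Alice
Event 2 (give pen: Nina -> Alice). State: map:Nina, pen:Alice, wallet:Alice
Event 3 (give map: Nina -> Judy). State: map:Judy, pen:Alice, wallet:Alice
Event 4 (swap map<->wallet: now map:Alice, wallet:Judy). State: map:Alice, pen:Alice, wallet:Judy
Event 5 (swap wallet<->pen: now wallet:Alice, pen:Judy). State: map:Alice, pen:Judy, wallet:Alice
Event 6 (swap pen<->wallet: now pen:Alice, wallet:Judy). State: map:Alice, pen:Alice, wallet:Judy
Event 7 (swap wallet<->map: now wallet:Alice, map:Judy). State: map:Judy, pen:Alice, wallet:Alice
Event 8 (give pen: Alice -> Judy). State: map:Judy, pen:Judy, wallet:Alice
Event 9 (give map: Judy -> Alice). State: map:Alice, pen:Judy, wallet:Alice
Event 10 (give map: Alice -> Nina). State: map:Nina, pen:Judy, wallet:Alice
Event 11 (swap map<->wallet: now map:Alice, wallet:Nina). State: map:Alice, pen:Judy, wallet:Nina
Event 12 (swap pen<->wallet: now pen:Nina, wallet:Judy). State: map:Alice, pen:Nina, wallet:Judy
Event 13 (give pen: Nina -> Alice). State: map:Alice, pen:Alice, wallet:Judy
Event 14 (give wallet: Judy -> Nina). State: map:Alice, pen:Alice, wallet:Nina

Final state: map:Alice, pen:Alice, wallet:Nina
The pen is held by Alice.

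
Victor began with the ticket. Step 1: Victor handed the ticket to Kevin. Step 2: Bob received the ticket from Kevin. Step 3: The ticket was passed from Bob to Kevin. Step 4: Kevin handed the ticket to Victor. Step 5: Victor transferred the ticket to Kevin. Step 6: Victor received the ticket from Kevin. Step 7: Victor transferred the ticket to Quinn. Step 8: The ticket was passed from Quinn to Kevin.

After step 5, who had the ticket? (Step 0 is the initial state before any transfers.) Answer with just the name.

Tracking the ticket holder through step 5:
After step 0 (start): Victor
After step 1: Kevin
After step 2: Bob
After step 3: Kevin
After step 4: Victor
After step 5: Kevin

At step 5, the holder is Kevin.

Answer: Kevin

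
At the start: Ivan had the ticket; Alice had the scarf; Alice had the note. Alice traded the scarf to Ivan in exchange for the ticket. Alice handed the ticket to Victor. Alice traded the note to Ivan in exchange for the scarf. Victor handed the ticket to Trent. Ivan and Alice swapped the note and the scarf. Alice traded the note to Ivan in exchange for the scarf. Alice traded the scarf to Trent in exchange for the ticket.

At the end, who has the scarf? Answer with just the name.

Answer: Trent

Derivation:
Tracking all object holders:
Start: ticket:Ivan, scarf:Alice, note:Alice
Event 1 (swap scarf<->ticket: now scarf:Ivan, ticket:Alice). State: ticket:Alice, scarf:Ivan, note:Alice
Event 2 (give ticket: Alice -> Victor). State: ticket:Victor, scarf:Ivan, note:Alice
Event 3 (swap note<->scarf: now note:Ivan, scarf:Alice). State: ticket:Victor, scarf:Alice, note:Ivan
Event 4 (give ticket: Victor -> Trent). State: ticket:Trent, scarf:Alice, note:Ivan
Event 5 (swap note<->scarf: now note:Alice, scarf:Ivan). State: ticket:Trent, scarf:Ivan, note:Alice
Event 6 (swap note<->scarf: now note:Ivan, scarf:Alice). State: ticket:Trent, scarf:Alice, note:Ivan
Event 7 (swap scarf<->ticket: now scarf:Trent, ticket:Alice). State: ticket:Alice, scarf:Trent, note:Ivan

Final state: ticket:Alice, scarf:Trent, note:Ivan
The scarf is held by Trent.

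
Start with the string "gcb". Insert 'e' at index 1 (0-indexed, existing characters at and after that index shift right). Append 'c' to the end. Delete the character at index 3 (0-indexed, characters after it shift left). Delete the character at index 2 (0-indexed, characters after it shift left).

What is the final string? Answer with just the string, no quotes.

Applying each edit step by step:
Start: "gcb"
Op 1 (insert 'e' at idx 1): "gcb" -> "gecb"
Op 2 (append 'c'): "gecb" -> "gecbc"
Op 3 (delete idx 3 = 'b'): "gecbc" -> "gecc"
Op 4 (delete idx 2 = 'c'): "gecc" -> "gec"

Answer: gec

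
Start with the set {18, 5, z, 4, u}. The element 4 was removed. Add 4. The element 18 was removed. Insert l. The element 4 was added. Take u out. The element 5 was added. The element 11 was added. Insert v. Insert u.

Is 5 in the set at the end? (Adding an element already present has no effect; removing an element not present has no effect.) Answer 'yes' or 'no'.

Answer: yes

Derivation:
Tracking the set through each operation:
Start: {18, 4, 5, u, z}
Event 1 (remove 4): removed. Set: {18, 5, u, z}
Event 2 (add 4): added. Set: {18, 4, 5, u, z}
Event 3 (remove 18): removed. Set: {4, 5, u, z}
Event 4 (add l): added. Set: {4, 5, l, u, z}
Event 5 (add 4): already present, no change. Set: {4, 5, l, u, z}
Event 6 (remove u): removed. Set: {4, 5, l, z}
Event 7 (add 5): already present, no change. Set: {4, 5, l, z}
Event 8 (add 11): added. Set: {11, 4, 5, l, z}
Event 9 (add v): added. Set: {11, 4, 5, l, v, z}
Event 10 (add u): added. Set: {11, 4, 5, l, u, v, z}

Final set: {11, 4, 5, l, u, v, z} (size 7)
5 is in the final set.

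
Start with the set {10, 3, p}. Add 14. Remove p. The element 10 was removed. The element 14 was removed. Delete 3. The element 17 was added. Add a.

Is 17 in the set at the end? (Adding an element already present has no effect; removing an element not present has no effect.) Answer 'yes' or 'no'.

Tracking the set through each operation:
Start: {10, 3, p}
Event 1 (add 14): added. Set: {10, 14, 3, p}
Event 2 (remove p): removed. Set: {10, 14, 3}
Event 3 (remove 10): removed. Set: {14, 3}
Event 4 (remove 14): removed. Set: {3}
Event 5 (remove 3): removed. Set: {}
Event 6 (add 17): added. Set: {17}
Event 7 (add a): added. Set: {17, a}

Final set: {17, a} (size 2)
17 is in the final set.

Answer: yes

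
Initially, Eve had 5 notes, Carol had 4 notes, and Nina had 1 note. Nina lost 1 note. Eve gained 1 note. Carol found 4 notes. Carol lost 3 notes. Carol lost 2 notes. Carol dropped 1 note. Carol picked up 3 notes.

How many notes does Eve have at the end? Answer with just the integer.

Answer: 6

Derivation:
Tracking counts step by step:
Start: Eve=5, Carol=4, Nina=1
Event 1 (Nina -1): Nina: 1 -> 0. State: Eve=5, Carol=4, Nina=0
Event 2 (Eve +1): Eve: 5 -> 6. State: Eve=6, Carol=4, Nina=0
Event 3 (Carol +4): Carol: 4 -> 8. State: Eve=6, Carol=8, Nina=0
Event 4 (Carol -3): Carol: 8 -> 5. State: Eve=6, Carol=5, Nina=0
Event 5 (Carol -2): Carol: 5 -> 3. State: Eve=6, Carol=3, Nina=0
Event 6 (Carol -1): Carol: 3 -> 2. State: Eve=6, Carol=2, Nina=0
Event 7 (Carol +3): Carol: 2 -> 5. State: Eve=6, Carol=5, Nina=0

Eve's final count: 6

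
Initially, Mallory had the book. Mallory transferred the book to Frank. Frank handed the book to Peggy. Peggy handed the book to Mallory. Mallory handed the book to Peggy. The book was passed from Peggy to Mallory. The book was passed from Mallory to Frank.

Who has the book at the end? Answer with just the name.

Answer: Frank

Derivation:
Tracking the book through each event:
Start: Mallory has the book.
After event 1: Frank has the book.
After event 2: Peggy has the book.
After event 3: Mallory has the book.
After event 4: Peggy has the book.
After event 5: Mallory has the book.
After event 6: Frank has the book.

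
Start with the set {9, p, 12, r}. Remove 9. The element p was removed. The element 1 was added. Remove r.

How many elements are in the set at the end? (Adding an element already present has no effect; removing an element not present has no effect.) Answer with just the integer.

Tracking the set through each operation:
Start: {12, 9, p, r}
Event 1 (remove 9): removed. Set: {12, p, r}
Event 2 (remove p): removed. Set: {12, r}
Event 3 (add 1): added. Set: {1, 12, r}
Event 4 (remove r): removed. Set: {1, 12}

Final set: {1, 12} (size 2)

Answer: 2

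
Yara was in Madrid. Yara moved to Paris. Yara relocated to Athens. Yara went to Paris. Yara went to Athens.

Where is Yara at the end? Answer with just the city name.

Answer: Athens

Derivation:
Tracking Yara's location:
Start: Yara is in Madrid.
After move 1: Madrid -> Paris. Yara is in Paris.
After move 2: Paris -> Athens. Yara is in Athens.
After move 3: Athens -> Paris. Yara is in Paris.
After move 4: Paris -> Athens. Yara is in Athens.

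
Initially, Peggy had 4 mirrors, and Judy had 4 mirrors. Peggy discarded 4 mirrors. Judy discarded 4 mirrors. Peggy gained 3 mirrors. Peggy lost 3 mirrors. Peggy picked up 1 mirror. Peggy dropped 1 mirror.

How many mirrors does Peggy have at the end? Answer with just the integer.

Answer: 0

Derivation:
Tracking counts step by step:
Start: Peggy=4, Judy=4
Event 1 (Peggy -4): Peggy: 4 -> 0. State: Peggy=0, Judy=4
Event 2 (Judy -4): Judy: 4 -> 0. State: Peggy=0, Judy=0
Event 3 (Peggy +3): Peggy: 0 -> 3. State: Peggy=3, Judy=0
Event 4 (Peggy -3): Peggy: 3 -> 0. State: Peggy=0, Judy=0
Event 5 (Peggy +1): Peggy: 0 -> 1. State: Peggy=1, Judy=0
Event 6 (Peggy -1): Peggy: 1 -> 0. State: Peggy=0, Judy=0

Peggy's final count: 0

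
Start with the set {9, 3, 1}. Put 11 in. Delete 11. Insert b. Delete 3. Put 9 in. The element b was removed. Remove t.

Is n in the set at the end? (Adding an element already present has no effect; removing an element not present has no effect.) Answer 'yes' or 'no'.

Tracking the set through each operation:
Start: {1, 3, 9}
Event 1 (add 11): added. Set: {1, 11, 3, 9}
Event 2 (remove 11): removed. Set: {1, 3, 9}
Event 3 (add b): added. Set: {1, 3, 9, b}
Event 4 (remove 3): removed. Set: {1, 9, b}
Event 5 (add 9): already present, no change. Set: {1, 9, b}
Event 6 (remove b): removed. Set: {1, 9}
Event 7 (remove t): not present, no change. Set: {1, 9}

Final set: {1, 9} (size 2)
n is NOT in the final set.

Answer: no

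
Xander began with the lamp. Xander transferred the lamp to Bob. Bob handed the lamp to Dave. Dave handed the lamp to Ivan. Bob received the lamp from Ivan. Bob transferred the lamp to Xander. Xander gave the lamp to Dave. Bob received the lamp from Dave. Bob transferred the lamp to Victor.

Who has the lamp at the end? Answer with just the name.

Answer: Victor

Derivation:
Tracking the lamp through each event:
Start: Xander has the lamp.
After event 1: Bob has the lamp.
After event 2: Dave has the lamp.
After event 3: Ivan has the lamp.
After event 4: Bob has the lamp.
After event 5: Xander has the lamp.
After event 6: Dave has the lamp.
After event 7: Bob has the lamp.
After event 8: Victor has the lamp.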